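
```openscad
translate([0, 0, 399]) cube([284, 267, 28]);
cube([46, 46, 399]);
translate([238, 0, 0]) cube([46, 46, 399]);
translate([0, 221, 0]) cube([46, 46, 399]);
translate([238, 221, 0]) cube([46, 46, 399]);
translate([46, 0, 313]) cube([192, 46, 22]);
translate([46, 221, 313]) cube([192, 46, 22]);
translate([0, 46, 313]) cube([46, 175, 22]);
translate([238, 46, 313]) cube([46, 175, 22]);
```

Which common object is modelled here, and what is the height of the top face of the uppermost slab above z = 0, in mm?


A stool. The seat height is 427 mm.

A 284×267×28 slab at z = 399 on four corner posts — a stool. The seat top is 399 + 28 = 427 mm.


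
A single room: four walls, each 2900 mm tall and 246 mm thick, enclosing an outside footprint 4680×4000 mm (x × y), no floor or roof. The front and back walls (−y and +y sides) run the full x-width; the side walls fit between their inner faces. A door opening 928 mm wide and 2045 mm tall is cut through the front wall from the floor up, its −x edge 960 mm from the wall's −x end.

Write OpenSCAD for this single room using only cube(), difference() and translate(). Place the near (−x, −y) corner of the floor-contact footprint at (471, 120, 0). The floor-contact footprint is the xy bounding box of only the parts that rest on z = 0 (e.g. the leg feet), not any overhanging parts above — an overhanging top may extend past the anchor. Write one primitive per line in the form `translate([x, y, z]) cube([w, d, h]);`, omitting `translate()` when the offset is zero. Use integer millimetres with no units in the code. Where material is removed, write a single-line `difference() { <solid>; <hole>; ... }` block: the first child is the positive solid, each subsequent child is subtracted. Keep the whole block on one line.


difference() { translate([471, 120, 0]) cube([4680, 246, 2900]); translate([1431, 120, 0]) cube([928, 246, 2045]); }
translate([471, 3874, 0]) cube([4680, 246, 2900]);
translate([471, 366, 0]) cube([246, 3508, 2900]);
translate([4905, 366, 0]) cube([246, 3508, 2900]);


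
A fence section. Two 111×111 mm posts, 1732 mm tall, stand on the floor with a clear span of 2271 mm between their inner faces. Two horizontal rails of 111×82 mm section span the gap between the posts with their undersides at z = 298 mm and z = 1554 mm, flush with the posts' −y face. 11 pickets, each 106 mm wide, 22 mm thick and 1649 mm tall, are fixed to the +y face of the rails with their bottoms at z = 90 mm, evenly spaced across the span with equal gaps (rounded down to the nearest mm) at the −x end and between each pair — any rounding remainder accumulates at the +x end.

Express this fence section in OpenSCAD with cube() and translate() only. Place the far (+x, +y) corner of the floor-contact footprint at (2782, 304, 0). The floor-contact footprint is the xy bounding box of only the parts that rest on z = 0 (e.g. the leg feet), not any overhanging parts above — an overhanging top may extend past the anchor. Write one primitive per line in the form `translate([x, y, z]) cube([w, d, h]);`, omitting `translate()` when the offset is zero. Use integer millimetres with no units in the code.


translate([289, 193, 0]) cube([111, 111, 1732]);
translate([2671, 193, 0]) cube([111, 111, 1732]);
translate([400, 193, 298]) cube([2271, 111, 82]);
translate([400, 193, 1554]) cube([2271, 111, 82]);
translate([492, 304, 90]) cube([106, 22, 1649]);
translate([690, 304, 90]) cube([106, 22, 1649]);
translate([888, 304, 90]) cube([106, 22, 1649]);
translate([1086, 304, 90]) cube([106, 22, 1649]);
translate([1284, 304, 90]) cube([106, 22, 1649]);
translate([1482, 304, 90]) cube([106, 22, 1649]);
translate([1680, 304, 90]) cube([106, 22, 1649]);
translate([1878, 304, 90]) cube([106, 22, 1649]);
translate([2076, 304, 90]) cube([106, 22, 1649]);
translate([2274, 304, 90]) cube([106, 22, 1649]);
translate([2472, 304, 90]) cube([106, 22, 1649]);


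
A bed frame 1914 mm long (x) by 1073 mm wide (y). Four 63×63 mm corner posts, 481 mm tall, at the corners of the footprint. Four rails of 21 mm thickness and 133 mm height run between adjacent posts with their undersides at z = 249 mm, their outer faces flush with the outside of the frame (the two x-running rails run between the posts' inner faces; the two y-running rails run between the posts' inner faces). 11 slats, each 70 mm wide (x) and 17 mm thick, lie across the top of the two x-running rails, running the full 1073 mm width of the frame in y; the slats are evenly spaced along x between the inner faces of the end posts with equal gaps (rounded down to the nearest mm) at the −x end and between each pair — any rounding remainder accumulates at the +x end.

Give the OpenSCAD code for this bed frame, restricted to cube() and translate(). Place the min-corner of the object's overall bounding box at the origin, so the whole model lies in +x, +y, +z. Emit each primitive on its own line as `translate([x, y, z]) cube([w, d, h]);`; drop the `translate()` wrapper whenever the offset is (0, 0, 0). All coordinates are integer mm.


cube([63, 63, 481]);
translate([0, 1010, 0]) cube([63, 63, 481]);
translate([1851, 0, 0]) cube([63, 63, 481]);
translate([1851, 1010, 0]) cube([63, 63, 481]);
translate([63, 0, 249]) cube([1788, 21, 133]);
translate([63, 1052, 249]) cube([1788, 21, 133]);
translate([0, 63, 249]) cube([21, 947, 133]);
translate([1893, 63, 249]) cube([21, 947, 133]);
translate([147, 0, 382]) cube([70, 1073, 17]);
translate([301, 0, 382]) cube([70, 1073, 17]);
translate([455, 0, 382]) cube([70, 1073, 17]);
translate([609, 0, 382]) cube([70, 1073, 17]);
translate([763, 0, 382]) cube([70, 1073, 17]);
translate([917, 0, 382]) cube([70, 1073, 17]);
translate([1071, 0, 382]) cube([70, 1073, 17]);
translate([1225, 0, 382]) cube([70, 1073, 17]);
translate([1379, 0, 382]) cube([70, 1073, 17]);
translate([1533, 0, 382]) cube([70, 1073, 17]);
translate([1687, 0, 382]) cube([70, 1073, 17]);


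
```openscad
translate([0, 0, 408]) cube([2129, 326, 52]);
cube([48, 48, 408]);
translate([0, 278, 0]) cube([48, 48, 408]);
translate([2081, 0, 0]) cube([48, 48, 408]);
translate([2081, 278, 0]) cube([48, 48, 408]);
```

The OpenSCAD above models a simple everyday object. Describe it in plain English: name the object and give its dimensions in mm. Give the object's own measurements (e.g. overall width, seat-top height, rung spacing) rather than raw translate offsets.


A long wooden bench with a 2129 mm (x) × 326 mm (y) seat, 52 mm thick, its top surface 460 mm above the floor. Four 48 mm square legs at the seat corners, flush with the edges, run from z = 0 to the seat underside.


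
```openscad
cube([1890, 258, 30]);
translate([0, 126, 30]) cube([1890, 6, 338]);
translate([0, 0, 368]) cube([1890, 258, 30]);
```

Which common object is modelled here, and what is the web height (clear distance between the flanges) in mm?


An I-beam. The web height is 338 mm.

Two wide flanges with a thin centred web — an I-beam. Overall 398 mm minus two 30 mm flanges gives a web of 398 − 2·30 = 338 mm.


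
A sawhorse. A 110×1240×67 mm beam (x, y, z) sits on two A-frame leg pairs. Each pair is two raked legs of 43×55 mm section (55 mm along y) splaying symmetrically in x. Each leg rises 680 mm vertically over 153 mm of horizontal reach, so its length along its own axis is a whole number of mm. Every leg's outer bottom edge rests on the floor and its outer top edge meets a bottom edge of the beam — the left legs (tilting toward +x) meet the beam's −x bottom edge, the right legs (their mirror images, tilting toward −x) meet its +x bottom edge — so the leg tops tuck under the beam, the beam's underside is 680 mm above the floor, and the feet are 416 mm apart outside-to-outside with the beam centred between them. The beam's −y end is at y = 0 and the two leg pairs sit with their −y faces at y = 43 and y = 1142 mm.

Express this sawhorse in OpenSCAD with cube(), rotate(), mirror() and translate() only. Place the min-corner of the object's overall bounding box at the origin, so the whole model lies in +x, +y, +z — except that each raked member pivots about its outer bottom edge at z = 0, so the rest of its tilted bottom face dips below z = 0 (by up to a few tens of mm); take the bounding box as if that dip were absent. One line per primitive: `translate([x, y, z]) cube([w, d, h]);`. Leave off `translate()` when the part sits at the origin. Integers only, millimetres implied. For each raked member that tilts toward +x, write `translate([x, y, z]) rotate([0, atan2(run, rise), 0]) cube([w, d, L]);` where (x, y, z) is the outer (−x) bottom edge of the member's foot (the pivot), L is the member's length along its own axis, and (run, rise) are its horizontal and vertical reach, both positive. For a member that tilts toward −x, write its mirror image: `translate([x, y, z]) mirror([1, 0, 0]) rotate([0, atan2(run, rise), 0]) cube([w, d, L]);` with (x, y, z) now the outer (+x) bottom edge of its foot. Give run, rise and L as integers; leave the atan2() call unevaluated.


// leg length = √(153² + 680²) = 697
// right-leg outer foot x = 2·153 + 110 = 416
// beam min-corner = (153, 0, 680)
translate([153, 0, 680]) cube([110, 1240, 67]);
translate([0, 43, 0]) rotate([0, atan2(153, 680), 0]) cube([43, 55, 697]);
translate([416, 43, 0]) mirror([1, 0, 0]) rotate([0, atan2(153, 680), 0]) cube([43, 55, 697]);
translate([0, 1142, 0]) rotate([0, atan2(153, 680), 0]) cube([43, 55, 697]);
translate([416, 1142, 0]) mirror([1, 0, 0]) rotate([0, atan2(153, 680), 0]) cube([43, 55, 697]);


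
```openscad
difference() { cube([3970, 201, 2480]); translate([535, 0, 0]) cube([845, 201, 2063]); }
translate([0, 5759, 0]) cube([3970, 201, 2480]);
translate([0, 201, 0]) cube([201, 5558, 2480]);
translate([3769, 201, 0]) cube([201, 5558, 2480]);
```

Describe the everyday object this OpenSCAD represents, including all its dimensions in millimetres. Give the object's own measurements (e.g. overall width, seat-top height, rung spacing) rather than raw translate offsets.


A single room: four walls, each 2480 mm tall and 201 mm thick, enclosing an outside footprint 3970×5960 mm (x × y), no floor or roof. The front and back walls (−y and +y sides) run the full x-width; the side walls fit between their inner faces. A door opening 845 mm wide and 2063 mm tall is cut through the front wall from the floor up, its −x edge 535 mm from the wall's −x end.


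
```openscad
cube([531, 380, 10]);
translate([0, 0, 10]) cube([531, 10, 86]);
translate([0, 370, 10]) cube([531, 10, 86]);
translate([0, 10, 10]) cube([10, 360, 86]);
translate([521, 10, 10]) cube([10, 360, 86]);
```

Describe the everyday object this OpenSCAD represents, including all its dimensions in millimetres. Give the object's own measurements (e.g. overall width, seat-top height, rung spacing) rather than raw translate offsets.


An open-topped rectangular box: outside dimensions 531×380×96 mm, with a uniform wall and base thickness of 10 mm. The base is a full 531×380 slab on the floor; four walls sit on top of the base. The front and back walls (the −y and +y sides) span the full width; the two side walls fit between them.


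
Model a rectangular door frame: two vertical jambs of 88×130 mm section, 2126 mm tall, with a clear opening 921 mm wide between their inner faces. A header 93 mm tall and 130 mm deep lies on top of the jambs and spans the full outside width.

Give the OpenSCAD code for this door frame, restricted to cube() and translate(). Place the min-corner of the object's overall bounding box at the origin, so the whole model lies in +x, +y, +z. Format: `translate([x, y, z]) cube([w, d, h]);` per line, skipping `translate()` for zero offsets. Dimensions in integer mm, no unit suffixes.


cube([88, 130, 2126]);
translate([1009, 0, 0]) cube([88, 130, 2126]);
translate([0, 0, 2126]) cube([1097, 130, 93]);


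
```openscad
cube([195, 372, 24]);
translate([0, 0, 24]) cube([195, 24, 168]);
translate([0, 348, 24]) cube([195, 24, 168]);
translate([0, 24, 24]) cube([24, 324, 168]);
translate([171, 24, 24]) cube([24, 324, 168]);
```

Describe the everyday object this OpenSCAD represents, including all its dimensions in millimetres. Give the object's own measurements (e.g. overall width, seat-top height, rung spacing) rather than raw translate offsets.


An open-topped rectangular box: outside dimensions 195×372×192 mm, with a uniform wall and base thickness of 24 mm. The base is a full 195×372 slab on the floor; four walls sit on top of the base. The front and back walls (the −y and +y sides) span the full width; the two side walls fit between them.


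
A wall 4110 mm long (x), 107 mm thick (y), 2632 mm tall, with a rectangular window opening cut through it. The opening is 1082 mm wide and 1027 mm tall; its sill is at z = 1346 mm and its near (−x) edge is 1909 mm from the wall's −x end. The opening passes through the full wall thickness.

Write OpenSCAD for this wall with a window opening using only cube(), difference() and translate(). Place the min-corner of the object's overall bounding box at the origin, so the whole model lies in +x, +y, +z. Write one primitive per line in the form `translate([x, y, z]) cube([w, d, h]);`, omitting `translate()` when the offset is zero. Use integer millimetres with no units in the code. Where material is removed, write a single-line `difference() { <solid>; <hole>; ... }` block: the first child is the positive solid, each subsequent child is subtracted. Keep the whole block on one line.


difference() { cube([4110, 107, 2632]); translate([1909, 0, 1346]) cube([1082, 107, 1027]); }


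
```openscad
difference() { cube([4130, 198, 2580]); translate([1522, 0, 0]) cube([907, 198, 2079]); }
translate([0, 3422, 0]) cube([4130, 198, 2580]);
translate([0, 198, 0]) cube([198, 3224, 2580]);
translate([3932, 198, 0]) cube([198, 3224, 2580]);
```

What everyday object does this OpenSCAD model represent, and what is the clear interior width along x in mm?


A single room. The interior width is 3734 mm.

Four walls enclosing a rectangle with a door in the front wall — a room. Outside width 4130 minus two 198 mm walls gives 3734 mm.


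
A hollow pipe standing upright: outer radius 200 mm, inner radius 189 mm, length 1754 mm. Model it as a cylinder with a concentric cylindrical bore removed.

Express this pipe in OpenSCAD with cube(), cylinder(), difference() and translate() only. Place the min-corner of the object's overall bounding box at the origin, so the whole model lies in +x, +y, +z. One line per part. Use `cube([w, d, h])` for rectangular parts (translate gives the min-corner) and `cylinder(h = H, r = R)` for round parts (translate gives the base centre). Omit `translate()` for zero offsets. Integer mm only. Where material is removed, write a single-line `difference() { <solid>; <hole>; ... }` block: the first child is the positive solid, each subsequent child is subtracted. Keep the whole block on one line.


difference() { translate([200, 200, 0]) cylinder(h = 1754, r = 200); translate([200, 200, 0]) cylinder(h = 1754, r = 189); }


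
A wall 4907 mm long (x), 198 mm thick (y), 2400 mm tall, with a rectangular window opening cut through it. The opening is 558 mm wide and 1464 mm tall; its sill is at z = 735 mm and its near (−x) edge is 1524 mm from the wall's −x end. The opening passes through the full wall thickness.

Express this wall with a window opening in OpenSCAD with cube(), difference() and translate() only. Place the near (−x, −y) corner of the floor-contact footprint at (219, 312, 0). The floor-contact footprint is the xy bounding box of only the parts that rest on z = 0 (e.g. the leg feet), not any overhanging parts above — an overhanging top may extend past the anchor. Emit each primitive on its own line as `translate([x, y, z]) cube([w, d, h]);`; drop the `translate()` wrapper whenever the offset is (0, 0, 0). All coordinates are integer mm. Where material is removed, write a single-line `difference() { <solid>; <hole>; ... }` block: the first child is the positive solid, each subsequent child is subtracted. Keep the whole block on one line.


difference() { translate([219, 312, 0]) cube([4907, 198, 2400]); translate([1743, 312, 735]) cube([558, 198, 1464]); }


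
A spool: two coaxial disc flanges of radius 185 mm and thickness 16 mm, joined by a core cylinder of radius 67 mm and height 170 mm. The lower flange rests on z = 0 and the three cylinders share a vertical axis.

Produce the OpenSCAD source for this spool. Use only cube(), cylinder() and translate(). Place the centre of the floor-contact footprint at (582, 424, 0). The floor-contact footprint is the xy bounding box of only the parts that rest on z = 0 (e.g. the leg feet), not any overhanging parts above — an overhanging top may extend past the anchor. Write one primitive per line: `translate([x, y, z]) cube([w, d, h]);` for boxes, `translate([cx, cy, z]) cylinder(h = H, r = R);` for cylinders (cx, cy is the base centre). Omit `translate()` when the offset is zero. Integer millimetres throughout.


translate([582, 424, 0]) cylinder(h = 16, r = 185);
translate([582, 424, 16]) cylinder(h = 170, r = 67);
translate([582, 424, 186]) cylinder(h = 16, r = 185);


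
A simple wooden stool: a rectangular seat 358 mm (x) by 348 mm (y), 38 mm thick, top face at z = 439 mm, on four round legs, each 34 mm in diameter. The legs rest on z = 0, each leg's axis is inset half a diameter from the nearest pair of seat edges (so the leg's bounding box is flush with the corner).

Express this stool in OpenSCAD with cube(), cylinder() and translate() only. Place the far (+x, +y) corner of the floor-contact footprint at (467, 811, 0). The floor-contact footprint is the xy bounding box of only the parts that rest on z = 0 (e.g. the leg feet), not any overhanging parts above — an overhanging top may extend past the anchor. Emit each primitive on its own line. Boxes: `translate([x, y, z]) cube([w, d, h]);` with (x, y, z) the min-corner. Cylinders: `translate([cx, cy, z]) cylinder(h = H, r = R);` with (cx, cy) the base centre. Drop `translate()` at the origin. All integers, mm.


translate([109, 463, 401]) cube([358, 348, 38]);
translate([126, 480, 0]) cylinder(h = 401, r = 17);
translate([450, 480, 0]) cylinder(h = 401, r = 17);
translate([126, 794, 0]) cylinder(h = 401, r = 17);
translate([450, 794, 0]) cylinder(h = 401, r = 17);


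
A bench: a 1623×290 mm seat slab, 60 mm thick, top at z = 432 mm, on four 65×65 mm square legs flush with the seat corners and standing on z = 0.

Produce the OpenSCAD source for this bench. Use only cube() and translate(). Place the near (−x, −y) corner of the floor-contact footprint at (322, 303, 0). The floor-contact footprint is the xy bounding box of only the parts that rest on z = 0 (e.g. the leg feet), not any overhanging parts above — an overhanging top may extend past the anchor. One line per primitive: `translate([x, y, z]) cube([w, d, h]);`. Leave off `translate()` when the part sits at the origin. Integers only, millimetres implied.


translate([322, 303, 372]) cube([1623, 290, 60]);
translate([322, 303, 0]) cube([65, 65, 372]);
translate([322, 528, 0]) cube([65, 65, 372]);
translate([1880, 303, 0]) cube([65, 65, 372]);
translate([1880, 528, 0]) cube([65, 65, 372]);


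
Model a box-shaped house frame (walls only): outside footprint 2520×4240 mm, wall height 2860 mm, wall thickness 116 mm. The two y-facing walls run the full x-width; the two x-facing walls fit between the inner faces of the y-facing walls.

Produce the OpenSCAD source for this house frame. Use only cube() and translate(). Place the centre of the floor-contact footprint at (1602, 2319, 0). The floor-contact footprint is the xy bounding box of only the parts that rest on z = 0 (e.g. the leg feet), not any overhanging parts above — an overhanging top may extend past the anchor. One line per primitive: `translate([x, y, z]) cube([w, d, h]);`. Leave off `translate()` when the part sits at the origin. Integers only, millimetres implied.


translate([342, 199, 0]) cube([2520, 116, 2860]);
translate([342, 4323, 0]) cube([2520, 116, 2860]);
translate([342, 315, 0]) cube([116, 4008, 2860]);
translate([2746, 315, 0]) cube([116, 4008, 2860]);


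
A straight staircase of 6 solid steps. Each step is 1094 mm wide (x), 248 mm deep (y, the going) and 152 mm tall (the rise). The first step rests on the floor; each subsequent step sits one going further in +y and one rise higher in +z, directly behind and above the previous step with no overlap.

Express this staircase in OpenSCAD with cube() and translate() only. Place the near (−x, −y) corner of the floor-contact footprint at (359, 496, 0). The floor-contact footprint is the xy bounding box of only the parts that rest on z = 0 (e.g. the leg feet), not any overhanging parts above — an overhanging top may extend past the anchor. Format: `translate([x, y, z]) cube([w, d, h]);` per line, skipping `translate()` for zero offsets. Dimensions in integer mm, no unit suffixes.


translate([359, 496, 0]) cube([1094, 248, 152]);
translate([359, 744, 152]) cube([1094, 248, 152]);
translate([359, 992, 304]) cube([1094, 248, 152]);
translate([359, 1240, 456]) cube([1094, 248, 152]);
translate([359, 1488, 608]) cube([1094, 248, 152]);
translate([359, 1736, 760]) cube([1094, 248, 152]);


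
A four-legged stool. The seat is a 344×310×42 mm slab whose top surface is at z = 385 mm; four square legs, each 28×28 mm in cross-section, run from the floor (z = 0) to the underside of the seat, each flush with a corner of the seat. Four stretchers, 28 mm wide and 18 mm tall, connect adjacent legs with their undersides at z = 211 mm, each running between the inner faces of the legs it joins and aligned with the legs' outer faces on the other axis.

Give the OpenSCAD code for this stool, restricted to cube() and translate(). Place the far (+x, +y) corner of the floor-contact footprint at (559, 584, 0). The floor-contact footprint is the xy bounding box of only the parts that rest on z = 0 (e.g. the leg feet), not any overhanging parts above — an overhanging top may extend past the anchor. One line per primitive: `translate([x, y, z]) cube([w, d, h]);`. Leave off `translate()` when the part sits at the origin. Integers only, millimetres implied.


// leg_h = 385 - 42 = 343
// stretcher span = 344 - 2*28 = 288
translate([215, 274, 343]) cube([344, 310, 42]);
translate([215, 274, 0]) cube([28, 28, 343]);
translate([531, 274, 0]) cube([28, 28, 343]);
translate([215, 556, 0]) cube([28, 28, 343]);
translate([531, 556, 0]) cube([28, 28, 343]);
translate([243, 274, 211]) cube([288, 28, 18]);
translate([243, 556, 211]) cube([288, 28, 18]);
translate([215, 302, 211]) cube([28, 254, 18]);
translate([531, 302, 211]) cube([28, 254, 18]);


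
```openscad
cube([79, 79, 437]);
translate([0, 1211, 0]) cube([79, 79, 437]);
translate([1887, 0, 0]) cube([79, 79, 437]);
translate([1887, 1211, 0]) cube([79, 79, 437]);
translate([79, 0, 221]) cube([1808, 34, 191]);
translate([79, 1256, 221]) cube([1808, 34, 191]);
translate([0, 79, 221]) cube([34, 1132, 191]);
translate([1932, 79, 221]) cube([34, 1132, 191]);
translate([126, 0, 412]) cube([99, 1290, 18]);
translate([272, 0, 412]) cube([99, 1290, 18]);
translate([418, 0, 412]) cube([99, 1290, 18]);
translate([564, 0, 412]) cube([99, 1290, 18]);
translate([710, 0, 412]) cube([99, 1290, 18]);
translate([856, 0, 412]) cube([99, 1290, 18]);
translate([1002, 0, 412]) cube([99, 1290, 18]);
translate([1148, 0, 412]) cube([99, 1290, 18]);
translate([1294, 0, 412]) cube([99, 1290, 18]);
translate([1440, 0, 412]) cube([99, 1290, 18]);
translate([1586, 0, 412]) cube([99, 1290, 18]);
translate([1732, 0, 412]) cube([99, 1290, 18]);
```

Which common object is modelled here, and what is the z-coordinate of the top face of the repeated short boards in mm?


A bed frame. The slat-top height is 430 mm.

Four posts, four rails, and a row of slats — a bed frame. Slats sit on the rails at z = 221 + 191 = 412; with slat thickness 18, the top is 430 mm.


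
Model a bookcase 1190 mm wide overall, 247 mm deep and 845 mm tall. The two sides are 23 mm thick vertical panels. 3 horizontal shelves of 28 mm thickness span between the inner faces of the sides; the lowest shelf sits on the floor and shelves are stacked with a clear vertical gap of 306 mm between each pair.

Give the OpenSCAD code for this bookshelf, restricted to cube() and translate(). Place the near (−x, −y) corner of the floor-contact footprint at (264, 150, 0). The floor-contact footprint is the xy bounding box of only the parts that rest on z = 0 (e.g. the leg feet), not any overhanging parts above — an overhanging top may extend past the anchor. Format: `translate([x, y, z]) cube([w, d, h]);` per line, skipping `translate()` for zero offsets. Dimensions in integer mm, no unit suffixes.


translate([264, 150, 0]) cube([23, 247, 845]);
translate([1431, 150, 0]) cube([23, 247, 845]);
translate([287, 150, 0]) cube([1144, 247, 28]);
translate([287, 150, 334]) cube([1144, 247, 28]);
translate([287, 150, 668]) cube([1144, 247, 28]);


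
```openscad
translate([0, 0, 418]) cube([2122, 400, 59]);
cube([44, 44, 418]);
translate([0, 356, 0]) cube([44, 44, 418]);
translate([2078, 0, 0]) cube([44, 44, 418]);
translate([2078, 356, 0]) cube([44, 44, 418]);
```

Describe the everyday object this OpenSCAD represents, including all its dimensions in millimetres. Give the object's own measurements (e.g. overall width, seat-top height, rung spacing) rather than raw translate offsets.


A long wooden bench with a 2122 mm (x) × 400 mm (y) seat, 59 mm thick, its top surface 477 mm above the floor. Four 44 mm square legs at the seat corners, flush with the edges, run from z = 0 to the seat underside.


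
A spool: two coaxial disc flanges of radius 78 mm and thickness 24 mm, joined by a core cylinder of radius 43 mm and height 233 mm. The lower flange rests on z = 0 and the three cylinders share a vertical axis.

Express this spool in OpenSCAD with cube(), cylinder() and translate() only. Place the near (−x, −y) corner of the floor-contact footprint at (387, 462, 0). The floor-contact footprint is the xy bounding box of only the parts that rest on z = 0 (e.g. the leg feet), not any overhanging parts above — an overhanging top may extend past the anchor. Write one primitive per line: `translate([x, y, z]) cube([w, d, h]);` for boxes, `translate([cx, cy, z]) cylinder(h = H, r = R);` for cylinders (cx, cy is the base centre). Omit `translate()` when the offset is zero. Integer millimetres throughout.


translate([465, 540, 0]) cylinder(h = 24, r = 78);
translate([465, 540, 24]) cylinder(h = 233, r = 43);
translate([465, 540, 257]) cylinder(h = 24, r = 78);


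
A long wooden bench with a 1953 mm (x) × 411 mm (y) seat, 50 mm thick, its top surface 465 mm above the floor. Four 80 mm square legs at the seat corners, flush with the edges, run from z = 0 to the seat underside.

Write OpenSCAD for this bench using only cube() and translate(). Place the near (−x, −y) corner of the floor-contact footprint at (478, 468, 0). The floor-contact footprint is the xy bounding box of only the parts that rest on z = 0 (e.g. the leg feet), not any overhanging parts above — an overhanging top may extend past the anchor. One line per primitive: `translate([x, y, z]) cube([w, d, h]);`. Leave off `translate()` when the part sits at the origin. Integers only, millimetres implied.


translate([478, 468, 415]) cube([1953, 411, 50]);
translate([478, 468, 0]) cube([80, 80, 415]);
translate([478, 799, 0]) cube([80, 80, 415]);
translate([2351, 468, 0]) cube([80, 80, 415]);
translate([2351, 799, 0]) cube([80, 80, 415]);


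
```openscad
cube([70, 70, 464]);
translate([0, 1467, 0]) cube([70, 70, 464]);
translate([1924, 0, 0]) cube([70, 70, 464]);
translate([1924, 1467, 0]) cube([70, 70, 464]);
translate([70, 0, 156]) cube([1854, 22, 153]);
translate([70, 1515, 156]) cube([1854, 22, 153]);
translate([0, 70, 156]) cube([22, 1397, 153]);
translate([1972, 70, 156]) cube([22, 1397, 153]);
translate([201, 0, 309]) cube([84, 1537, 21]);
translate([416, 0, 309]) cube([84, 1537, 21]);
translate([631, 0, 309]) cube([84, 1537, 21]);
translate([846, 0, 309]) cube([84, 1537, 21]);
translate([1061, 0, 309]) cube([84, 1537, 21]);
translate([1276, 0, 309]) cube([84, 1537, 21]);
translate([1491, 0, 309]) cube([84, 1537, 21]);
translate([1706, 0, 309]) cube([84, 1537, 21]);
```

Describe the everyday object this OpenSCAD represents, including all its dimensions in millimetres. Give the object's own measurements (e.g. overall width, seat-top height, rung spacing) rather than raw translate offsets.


A bed frame 1994 mm long (x) by 1537 mm wide (y). Four 70×70 mm corner posts, 464 mm tall, at the corners of the footprint. Four rails of 22 mm thickness and 153 mm height run between adjacent posts with their undersides at z = 156 mm, their outer faces flush with the outside of the frame (the two x-running rails run between the posts' inner faces; the two y-running rails run between the posts' inner faces). 8 slats, each 84 mm wide (x) and 21 mm thick, lie across the top of the two x-running rails, running the full 1537 mm width of the frame in y; along x they sit between the end posts with a 131 mm gap after the −x posts and between neighbouring slats, leaving 134 mm before the +x posts.


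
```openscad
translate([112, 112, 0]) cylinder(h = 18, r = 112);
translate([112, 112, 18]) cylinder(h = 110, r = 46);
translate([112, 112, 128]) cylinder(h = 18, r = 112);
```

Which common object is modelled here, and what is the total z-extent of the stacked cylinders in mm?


A spool. The overall height is 146 mm.

Three coaxial cylinders, large–small–large — a spool. Two 18 mm flanges and a 110 mm core give 18 + 110 + 18 = 146 mm.


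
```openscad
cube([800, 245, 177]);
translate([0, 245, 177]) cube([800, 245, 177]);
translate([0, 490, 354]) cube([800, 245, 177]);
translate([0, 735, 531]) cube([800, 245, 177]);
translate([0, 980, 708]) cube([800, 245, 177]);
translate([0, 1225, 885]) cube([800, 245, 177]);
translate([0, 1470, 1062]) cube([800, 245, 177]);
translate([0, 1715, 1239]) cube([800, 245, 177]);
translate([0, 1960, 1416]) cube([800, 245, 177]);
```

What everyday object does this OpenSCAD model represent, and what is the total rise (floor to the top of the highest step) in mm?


A staircase. The total rise is 1593 mm.

9 identical blocks, each offset up and back from the previous — a staircase. Each step is 177 mm tall and there are 9 of them, so the total rise is 9 × 177 = 1593 mm.


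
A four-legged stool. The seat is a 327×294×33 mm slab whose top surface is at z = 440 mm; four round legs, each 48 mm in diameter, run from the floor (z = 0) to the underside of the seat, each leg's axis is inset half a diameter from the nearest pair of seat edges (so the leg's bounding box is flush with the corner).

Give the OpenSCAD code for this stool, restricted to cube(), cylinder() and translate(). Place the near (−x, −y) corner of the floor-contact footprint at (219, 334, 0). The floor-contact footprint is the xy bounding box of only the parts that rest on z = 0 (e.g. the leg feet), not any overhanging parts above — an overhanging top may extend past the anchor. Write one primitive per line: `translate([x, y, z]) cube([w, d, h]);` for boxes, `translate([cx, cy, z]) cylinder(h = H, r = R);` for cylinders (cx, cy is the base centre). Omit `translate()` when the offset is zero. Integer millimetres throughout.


translate([219, 334, 407]) cube([327, 294, 33]);
translate([243, 358, 0]) cylinder(h = 407, r = 24);
translate([522, 358, 0]) cylinder(h = 407, r = 24);
translate([243, 604, 0]) cylinder(h = 407, r = 24);
translate([522, 604, 0]) cylinder(h = 407, r = 24);


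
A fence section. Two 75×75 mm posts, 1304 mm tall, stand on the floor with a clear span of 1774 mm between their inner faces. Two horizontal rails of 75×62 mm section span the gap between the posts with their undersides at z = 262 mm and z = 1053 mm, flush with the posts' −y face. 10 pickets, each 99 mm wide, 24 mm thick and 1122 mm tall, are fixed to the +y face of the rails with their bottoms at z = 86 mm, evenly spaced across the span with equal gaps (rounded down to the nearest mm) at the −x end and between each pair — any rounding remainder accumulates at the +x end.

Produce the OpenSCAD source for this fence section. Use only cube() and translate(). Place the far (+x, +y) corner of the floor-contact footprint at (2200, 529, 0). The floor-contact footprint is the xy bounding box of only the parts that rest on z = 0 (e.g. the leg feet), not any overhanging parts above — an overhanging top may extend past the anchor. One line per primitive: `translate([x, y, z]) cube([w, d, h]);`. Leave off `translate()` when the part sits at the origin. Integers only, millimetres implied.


translate([276, 454, 0]) cube([75, 75, 1304]);
translate([2125, 454, 0]) cube([75, 75, 1304]);
translate([351, 454, 262]) cube([1774, 75, 62]);
translate([351, 454, 1053]) cube([1774, 75, 62]);
translate([422, 529, 86]) cube([99, 24, 1122]);
translate([592, 529, 86]) cube([99, 24, 1122]);
translate([762, 529, 86]) cube([99, 24, 1122]);
translate([932, 529, 86]) cube([99, 24, 1122]);
translate([1102, 529, 86]) cube([99, 24, 1122]);
translate([1272, 529, 86]) cube([99, 24, 1122]);
translate([1442, 529, 86]) cube([99, 24, 1122]);
translate([1612, 529, 86]) cube([99, 24, 1122]);
translate([1782, 529, 86]) cube([99, 24, 1122]);
translate([1952, 529, 86]) cube([99, 24, 1122]);


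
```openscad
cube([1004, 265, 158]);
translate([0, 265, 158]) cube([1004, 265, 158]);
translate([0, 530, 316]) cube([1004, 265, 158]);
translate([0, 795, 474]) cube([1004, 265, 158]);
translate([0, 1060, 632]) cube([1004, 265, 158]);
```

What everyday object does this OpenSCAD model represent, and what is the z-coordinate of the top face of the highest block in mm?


A staircase. The total rise is 790 mm.

5 identical blocks, each offset up and back from the previous — a staircase. Each step is 158 mm tall and there are 5 of them, so the total rise is 5 × 158 = 790 mm.


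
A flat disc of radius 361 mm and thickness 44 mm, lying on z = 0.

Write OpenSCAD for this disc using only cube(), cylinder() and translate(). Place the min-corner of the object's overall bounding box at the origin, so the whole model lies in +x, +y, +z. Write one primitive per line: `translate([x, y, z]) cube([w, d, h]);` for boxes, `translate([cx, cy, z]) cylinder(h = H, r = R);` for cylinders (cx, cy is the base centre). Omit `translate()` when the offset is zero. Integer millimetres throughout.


translate([361, 361, 0]) cylinder(h = 44, r = 361);


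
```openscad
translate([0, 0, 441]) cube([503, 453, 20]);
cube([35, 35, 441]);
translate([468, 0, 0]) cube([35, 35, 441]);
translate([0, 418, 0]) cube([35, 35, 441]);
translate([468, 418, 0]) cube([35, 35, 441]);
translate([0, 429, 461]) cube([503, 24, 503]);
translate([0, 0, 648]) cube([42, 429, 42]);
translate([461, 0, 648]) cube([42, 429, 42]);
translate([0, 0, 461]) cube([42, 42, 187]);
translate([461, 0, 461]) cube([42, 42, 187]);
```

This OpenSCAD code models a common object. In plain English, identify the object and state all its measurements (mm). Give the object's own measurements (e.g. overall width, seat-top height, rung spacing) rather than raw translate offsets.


A chair. The seat is a 503×453×20 mm slab with its top at z = 461 mm, on four 35×35 mm corner legs (flush with the seat edges, standing on z = 0). A flat backrest 24 mm thick, 503 mm tall, spans the full seat width and rises from the seat top along its +y edge, rear face flush with the rear of the seat. Two armrests of 42×42 mm section run along each side from the seat's front edge to the front of the backrest, top faces 229 mm above the seat top and outer faces flush with the seat's x-edges; a 42×42 mm post under the front of each armrest stands on the seat at the front corner.


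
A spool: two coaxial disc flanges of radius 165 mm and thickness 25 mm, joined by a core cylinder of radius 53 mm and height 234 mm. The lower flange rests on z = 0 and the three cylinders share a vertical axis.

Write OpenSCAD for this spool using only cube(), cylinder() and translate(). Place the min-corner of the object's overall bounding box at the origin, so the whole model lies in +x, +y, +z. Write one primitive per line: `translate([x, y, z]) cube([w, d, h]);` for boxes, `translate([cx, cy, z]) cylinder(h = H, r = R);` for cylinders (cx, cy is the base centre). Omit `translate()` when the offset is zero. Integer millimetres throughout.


translate([165, 165, 0]) cylinder(h = 25, r = 165);
translate([165, 165, 25]) cylinder(h = 234, r = 53);
translate([165, 165, 259]) cylinder(h = 25, r = 165);


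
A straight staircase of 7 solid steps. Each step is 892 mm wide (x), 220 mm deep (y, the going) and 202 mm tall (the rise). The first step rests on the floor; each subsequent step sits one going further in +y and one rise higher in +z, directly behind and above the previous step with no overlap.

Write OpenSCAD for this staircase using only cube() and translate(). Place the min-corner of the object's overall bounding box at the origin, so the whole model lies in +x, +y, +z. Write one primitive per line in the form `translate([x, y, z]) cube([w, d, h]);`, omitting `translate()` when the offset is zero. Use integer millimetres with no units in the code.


cube([892, 220, 202]);
translate([0, 220, 202]) cube([892, 220, 202]);
translate([0, 440, 404]) cube([892, 220, 202]);
translate([0, 660, 606]) cube([892, 220, 202]);
translate([0, 880, 808]) cube([892, 220, 202]);
translate([0, 1100, 1010]) cube([892, 220, 202]);
translate([0, 1320, 1212]) cube([892, 220, 202]);


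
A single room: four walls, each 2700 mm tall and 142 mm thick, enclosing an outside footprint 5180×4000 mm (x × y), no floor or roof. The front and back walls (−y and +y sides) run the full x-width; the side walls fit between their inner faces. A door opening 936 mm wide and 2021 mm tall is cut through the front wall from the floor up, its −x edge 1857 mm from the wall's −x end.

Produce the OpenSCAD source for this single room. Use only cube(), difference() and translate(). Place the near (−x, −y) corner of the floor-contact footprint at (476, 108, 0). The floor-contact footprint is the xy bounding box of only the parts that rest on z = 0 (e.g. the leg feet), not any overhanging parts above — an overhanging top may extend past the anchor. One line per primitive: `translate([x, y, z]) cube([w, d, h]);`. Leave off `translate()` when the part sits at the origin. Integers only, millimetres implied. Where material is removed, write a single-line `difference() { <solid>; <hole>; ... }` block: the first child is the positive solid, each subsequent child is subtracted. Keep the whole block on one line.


difference() { translate([476, 108, 0]) cube([5180, 142, 2700]); translate([2333, 108, 0]) cube([936, 142, 2021]); }
translate([476, 3966, 0]) cube([5180, 142, 2700]);
translate([476, 250, 0]) cube([142, 3716, 2700]);
translate([5514, 250, 0]) cube([142, 3716, 2700]);


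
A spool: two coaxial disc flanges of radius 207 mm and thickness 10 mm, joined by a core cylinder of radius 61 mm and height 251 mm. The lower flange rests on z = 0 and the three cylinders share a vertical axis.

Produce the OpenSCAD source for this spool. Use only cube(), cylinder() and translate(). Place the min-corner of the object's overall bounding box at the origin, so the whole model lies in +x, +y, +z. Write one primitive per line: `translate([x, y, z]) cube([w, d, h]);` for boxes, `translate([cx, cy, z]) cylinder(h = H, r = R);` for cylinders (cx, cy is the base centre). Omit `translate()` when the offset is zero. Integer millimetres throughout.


translate([207, 207, 0]) cylinder(h = 10, r = 207);
translate([207, 207, 10]) cylinder(h = 251, r = 61);
translate([207, 207, 261]) cylinder(h = 10, r = 207);


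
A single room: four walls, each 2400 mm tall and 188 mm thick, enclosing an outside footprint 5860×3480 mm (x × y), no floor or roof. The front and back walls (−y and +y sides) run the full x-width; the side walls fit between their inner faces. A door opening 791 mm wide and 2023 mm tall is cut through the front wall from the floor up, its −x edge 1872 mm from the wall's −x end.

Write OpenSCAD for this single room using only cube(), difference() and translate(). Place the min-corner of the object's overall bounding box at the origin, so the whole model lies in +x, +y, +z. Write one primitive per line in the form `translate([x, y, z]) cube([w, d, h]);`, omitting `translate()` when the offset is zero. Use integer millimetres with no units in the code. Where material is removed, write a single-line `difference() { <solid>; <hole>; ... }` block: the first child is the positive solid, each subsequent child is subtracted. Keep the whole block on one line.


difference() { cube([5860, 188, 2400]); translate([1872, 0, 0]) cube([791, 188, 2023]); }
translate([0, 3292, 0]) cube([5860, 188, 2400]);
translate([0, 188, 0]) cube([188, 3104, 2400]);
translate([5672, 188, 0]) cube([188, 3104, 2400]);
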